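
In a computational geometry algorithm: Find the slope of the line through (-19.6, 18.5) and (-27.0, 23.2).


slope = (y2-y1)/(x2-x1) = (23.2-18.5)/((-27)-(-19.6)) = 4.7/(-7.4) = -0.6351

-0.6351


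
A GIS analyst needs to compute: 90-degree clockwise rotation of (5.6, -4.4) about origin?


90° CW: (x,y) -> (y, -x)
(5.6,-4.4) -> (-4.4, -5.6)

(-4.4, -5.6)


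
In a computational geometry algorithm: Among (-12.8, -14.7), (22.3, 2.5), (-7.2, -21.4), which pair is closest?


d(P0,P1) = 39.0877, d(P0,P2) = 8.7321, d(P1,P2) = 37.9666
Closest: P0 and P2

Closest pair: (-12.8, -14.7) and (-7.2, -21.4), distance = 8.7321


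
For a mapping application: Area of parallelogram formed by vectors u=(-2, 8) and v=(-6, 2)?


|u x v| = |(-2)*2 - 8*(-6)|
= |(-4) - (-48)| = 44

44


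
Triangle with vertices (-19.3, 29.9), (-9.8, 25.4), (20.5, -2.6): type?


Side lengths squared: AB^2=110.5, BC^2=1702.09, CA^2=2640.29
Sorted: [110.5, 1702.09, 2640.29]
By sides: Scalene, By angles: Obtuse

Scalene, Obtuse


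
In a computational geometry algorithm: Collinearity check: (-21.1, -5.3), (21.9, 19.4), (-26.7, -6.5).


Cross product: (21.9-(-21.1))*((-6.5)-(-5.3)) - (19.4-(-5.3))*((-26.7)-(-21.1))
= 86.72

No, not collinear


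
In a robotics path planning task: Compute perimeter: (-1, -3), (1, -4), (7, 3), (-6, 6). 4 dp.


Sides: (-1, -3)->(1, -4): sqrt(5) = 2.236068, (1, -4)->(7, 3): sqrt(85) = 9.219544, (7, 3)->(-6, 6): sqrt(178) = 13.341664, (-6, 6)->(-1, -3): sqrt(106) = 10.29563
Sum = 35.092906
Perimeter = 35.0929

35.0929


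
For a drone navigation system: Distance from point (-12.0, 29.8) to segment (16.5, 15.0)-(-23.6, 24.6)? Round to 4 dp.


Project P onto AB: t = 0.7558 (clamped to [0,1])
Closest point on segment: (-13.8062, 22.2553)
Distance: 7.7578

7.7578


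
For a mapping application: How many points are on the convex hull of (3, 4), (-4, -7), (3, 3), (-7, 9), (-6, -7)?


Convex hull vertices (CCW): (-7, 9), (-6, -7), (-4, -7), (3, 3), (3, 4)
Count = 5

5


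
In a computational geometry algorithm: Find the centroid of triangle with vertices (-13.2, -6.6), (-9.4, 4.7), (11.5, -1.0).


Centroid = ((x_A+x_B+x_C)/3, (y_A+y_B+y_C)/3)
= (((-13.2)+(-9.4)+11.5)/3, ((-6.6)+4.7+(-1))/3)
= (-3.7, -0.9667)

(-3.7, -0.9667)


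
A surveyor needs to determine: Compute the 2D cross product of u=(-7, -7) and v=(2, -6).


u x v = u_x*v_y - u_y*v_x = (-7)*(-6) - (-7)*2
= 42 - (-14) = 56

56


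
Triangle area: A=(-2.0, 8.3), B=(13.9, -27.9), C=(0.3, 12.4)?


Area = |x_A(y_B-y_C) + x_B(y_C-y_A) + x_C(y_A-y_B)|/2
= |80.6 + 56.99 + 10.86|/2
= 148.45/2 = 74.225

74.225


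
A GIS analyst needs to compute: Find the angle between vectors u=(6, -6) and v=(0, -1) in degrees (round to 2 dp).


u.v = 6, |u| = sqrt(72) = 8.4853, |v| = sqrt(1) = 1
cos(theta) = u.v/(|u||v|) = 6/sqrt(72) = 0.707107
theta = acos(0.707107) = 45 degrees

45 degrees


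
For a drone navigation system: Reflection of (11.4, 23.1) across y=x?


Reflection over y=x: (x,y) -> (y,x)
(11.4, 23.1) -> (23.1, 11.4)

(23.1, 11.4)


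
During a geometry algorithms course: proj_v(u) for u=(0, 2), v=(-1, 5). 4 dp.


u.v = 10, |v| = sqrt(26) = 5.099
Scalar projection = u.v / |v| = 10 / sqrt(26) = 1.9612

1.9612


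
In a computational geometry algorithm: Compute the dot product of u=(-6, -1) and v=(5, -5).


u . v = u_x*v_x + u_y*v_y = (-6)*5 + (-1)*(-5)
= (-30) + 5 = -25

-25


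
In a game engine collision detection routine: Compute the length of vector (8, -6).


|u| = sqrt(8^2 + (-6)^2) = sqrt(100) = 10

10


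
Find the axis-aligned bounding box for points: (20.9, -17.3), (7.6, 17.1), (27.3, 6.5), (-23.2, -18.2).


x range: [-23.2, 27.3]
y range: [-18.2, 17.1]
Bounding box: (-23.2,-18.2) to (27.3,17.1)

(-23.2,-18.2) to (27.3,17.1)


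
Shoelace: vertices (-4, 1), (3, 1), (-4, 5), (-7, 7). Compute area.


Shoelace sum: ((-4)*1 - 3*1) + (3*5 - (-4)*1) + ((-4)*7 - (-7)*5) + ((-7)*1 - (-4)*7)
= 40
Area = |40|/2 = 20

20


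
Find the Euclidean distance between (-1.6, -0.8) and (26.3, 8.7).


dx=27.9, dy=9.5
d^2 = 27.9^2 + 9.5^2 = 868.66
d = sqrt(868.66) = 29.473

29.473


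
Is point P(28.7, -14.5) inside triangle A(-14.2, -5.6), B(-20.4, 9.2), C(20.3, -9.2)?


Cross products: AB x AP = -579.74, BC x BP = -61.15, CA x CP = 152.61
All same sign? no

No, outside


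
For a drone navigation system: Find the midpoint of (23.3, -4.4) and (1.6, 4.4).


M = ((23.3+1.6)/2, ((-4.4)+4.4)/2)
= (12.45, 0)

(12.45, 0)


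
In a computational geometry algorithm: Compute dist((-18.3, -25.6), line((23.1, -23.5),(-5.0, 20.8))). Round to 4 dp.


|cross product| = 1893.03
|line direction| = sqrt(2752.1) = 52.4605
Distance = 1893.03/sqrt(2752.1) = 36.0849

36.0849


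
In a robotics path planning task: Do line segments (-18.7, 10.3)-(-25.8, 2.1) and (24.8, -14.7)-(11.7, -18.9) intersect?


Cross products: d1=-510.2, d2=-432.6, d3=534.2, d4=456.6
d1*d2 < 0 and d3*d4 < 0? no

No, they don't intersect


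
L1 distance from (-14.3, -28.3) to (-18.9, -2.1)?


|(-14.3)-(-18.9)| + |(-28.3)-(-2.1)| = 4.6 + 26.2 = 30.8

30.8


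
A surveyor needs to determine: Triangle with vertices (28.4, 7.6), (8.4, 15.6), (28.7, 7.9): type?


Side lengths squared: AB^2=464, BC^2=471.38, CA^2=0.18
Sorted: [0.18, 464, 471.38]
By sides: Scalene, By angles: Obtuse

Scalene, Obtuse


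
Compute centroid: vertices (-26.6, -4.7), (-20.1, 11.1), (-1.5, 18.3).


Centroid = ((x_A+x_B+x_C)/3, (y_A+y_B+y_C)/3)
= (((-26.6)+(-20.1)+(-1.5))/3, ((-4.7)+11.1+18.3)/3)
= (-16.0667, 8.2333)

(-16.0667, 8.2333)


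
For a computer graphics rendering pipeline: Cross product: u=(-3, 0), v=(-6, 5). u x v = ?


u x v = u_x*v_y - u_y*v_x = (-3)*5 - 0*(-6)
= (-15) - 0 = -15

-15


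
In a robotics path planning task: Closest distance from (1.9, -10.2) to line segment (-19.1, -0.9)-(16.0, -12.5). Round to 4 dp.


Project P onto AB: t = 0.6183 (clamped to [0,1])
Closest point on segment: (2.6031, -8.0725)
Distance: 2.2406

2.2406


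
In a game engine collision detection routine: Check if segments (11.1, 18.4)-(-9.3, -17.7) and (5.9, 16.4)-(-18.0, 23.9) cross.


Cross products: d1=-86.8, d2=928.99, d3=-146.92, d4=-1162.71
d1*d2 < 0 and d3*d4 < 0? no

No, they don't intersect


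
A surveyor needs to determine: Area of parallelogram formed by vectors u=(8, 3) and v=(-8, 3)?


|u x v| = |8*3 - 3*(-8)|
= |24 - (-24)| = 48

48


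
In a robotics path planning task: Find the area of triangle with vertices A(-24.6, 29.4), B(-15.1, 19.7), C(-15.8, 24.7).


Area = |x_A(y_B-y_C) + x_B(y_C-y_A) + x_C(y_A-y_B)|/2
= |123 + 70.97 + (-153.26)|/2
= 40.71/2 = 20.355

20.355


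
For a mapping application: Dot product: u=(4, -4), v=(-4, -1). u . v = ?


u . v = u_x*v_x + u_y*v_y = 4*(-4) + (-4)*(-1)
= (-16) + 4 = -12

-12


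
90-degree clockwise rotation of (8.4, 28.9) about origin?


90° CW: (x,y) -> (y, -x)
(8.4,28.9) -> (28.9, -8.4)

(28.9, -8.4)


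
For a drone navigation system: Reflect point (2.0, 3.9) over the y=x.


Reflection over y=x: (x,y) -> (y,x)
(2, 3.9) -> (3.9, 2)

(3.9, 2)


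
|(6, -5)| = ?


|u| = sqrt(6^2 + (-5)^2) = sqrt(61) = 7.8102

7.8102


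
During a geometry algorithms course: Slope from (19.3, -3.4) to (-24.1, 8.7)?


slope = (y2-y1)/(x2-x1) = (8.7-(-3.4))/((-24.1)-19.3) = 12.1/(-43.4) = -0.2788

-0.2788


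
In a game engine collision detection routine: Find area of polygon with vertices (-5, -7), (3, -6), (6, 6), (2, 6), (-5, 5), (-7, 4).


Shoelace sum: ((-5)*(-6) - 3*(-7)) + (3*6 - 6*(-6)) + (6*6 - 2*6) + (2*5 - (-5)*6) + ((-5)*4 - (-7)*5) + ((-7)*(-7) - (-5)*4)
= 253
Area = |253|/2 = 126.5

126.5


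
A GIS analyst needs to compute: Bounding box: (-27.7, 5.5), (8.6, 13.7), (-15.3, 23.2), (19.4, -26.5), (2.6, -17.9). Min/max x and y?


x range: [-27.7, 19.4]
y range: [-26.5, 23.2]
Bounding box: (-27.7,-26.5) to (19.4,23.2)

(-27.7,-26.5) to (19.4,23.2)


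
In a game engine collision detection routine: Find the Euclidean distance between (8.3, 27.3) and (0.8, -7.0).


dx=-7.5, dy=-34.3
d^2 = (-7.5)^2 + (-34.3)^2 = 1232.74
d = sqrt(1232.74) = 35.1104

35.1104


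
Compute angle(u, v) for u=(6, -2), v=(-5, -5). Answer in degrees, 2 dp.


u.v = -20, |u| = sqrt(40) = 6.3246, |v| = sqrt(50) = 7.0711
cos(theta) = u.v/(|u||v|) = -20/sqrt(2000) = -0.447214
theta = acos(-0.447214) = 116.57 degrees

116.57 degrees


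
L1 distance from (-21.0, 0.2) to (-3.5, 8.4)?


|(-21)-(-3.5)| + |0.2-8.4| = 17.5 + 8.2 = 25.7

25.7


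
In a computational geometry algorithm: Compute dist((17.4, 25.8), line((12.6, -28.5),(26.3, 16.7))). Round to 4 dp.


|cross product| = 526.95
|line direction| = sqrt(2230.73) = 47.2306
Distance = 526.95/sqrt(2230.73) = 11.157

11.157


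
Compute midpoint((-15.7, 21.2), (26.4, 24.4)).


M = (((-15.7)+26.4)/2, (21.2+24.4)/2)
= (5.35, 22.8)

(5.35, 22.8)


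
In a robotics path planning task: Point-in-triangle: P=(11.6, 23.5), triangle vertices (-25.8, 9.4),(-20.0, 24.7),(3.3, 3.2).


Cross products: AB x AP = -490.44, BC x BP = 651.44, CA x CP = -642.19
All same sign? no

No, outside


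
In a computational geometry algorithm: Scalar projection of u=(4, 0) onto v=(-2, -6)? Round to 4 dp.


u.v = -8, |v| = sqrt(40) = 6.3246
Scalar projection = u.v / |v| = -8 / sqrt(40) = -1.2649

-1.2649


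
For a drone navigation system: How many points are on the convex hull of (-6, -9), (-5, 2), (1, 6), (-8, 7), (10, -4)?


Convex hull vertices (CCW): (-8, 7), (-6, -9), (10, -4), (1, 6)
Count = 4

4


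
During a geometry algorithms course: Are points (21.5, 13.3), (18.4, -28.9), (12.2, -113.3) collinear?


Cross product: (18.4-21.5)*((-113.3)-13.3) - ((-28.9)-13.3)*(12.2-21.5)
= 0

Yes, collinear


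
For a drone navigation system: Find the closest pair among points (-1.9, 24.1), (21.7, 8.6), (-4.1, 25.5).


d(P0,P1) = 28.2349, d(P0,P2) = 2.6077, d(P1,P2) = 30.8423
Closest: P0 and P2

Closest pair: (-1.9, 24.1) and (-4.1, 25.5), distance = 2.6077


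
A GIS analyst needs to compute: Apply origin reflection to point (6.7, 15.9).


Reflection over origin: (x,y) -> (-x,-y)
(6.7, 15.9) -> (-6.7, -15.9)

(-6.7, -15.9)


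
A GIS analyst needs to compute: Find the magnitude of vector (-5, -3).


|u| = sqrt((-5)^2 + (-3)^2) = sqrt(34) = 5.831

5.831


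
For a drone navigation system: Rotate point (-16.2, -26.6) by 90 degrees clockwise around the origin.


90° CW: (x,y) -> (y, -x)
(-16.2,-26.6) -> (-26.6, 16.2)

(-26.6, 16.2)


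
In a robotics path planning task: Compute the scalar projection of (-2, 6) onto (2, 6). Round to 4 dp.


u.v = 32, |v| = sqrt(40) = 6.3246
Scalar projection = u.v / |v| = 32 / sqrt(40) = 5.0596

5.0596


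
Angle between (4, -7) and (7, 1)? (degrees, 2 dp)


u.v = 21, |u| = sqrt(65) = 8.0623, |v| = sqrt(50) = 7.0711
cos(theta) = u.v/(|u||v|) = 21/sqrt(3250) = 0.368364
theta = acos(0.368364) = 68.39 degrees

68.39 degrees


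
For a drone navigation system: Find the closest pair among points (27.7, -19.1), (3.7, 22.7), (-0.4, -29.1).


d(P0,P1) = 48.2, d(P0,P2) = 29.8263, d(P1,P2) = 51.962
Closest: P0 and P2

Closest pair: (27.7, -19.1) and (-0.4, -29.1), distance = 29.8263


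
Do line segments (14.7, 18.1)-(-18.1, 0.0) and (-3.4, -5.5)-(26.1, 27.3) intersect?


Cross products: d1=102.52, d2=644.41, d3=446.47, d4=-95.42
d1*d2 < 0 and d3*d4 < 0? no

No, they don't intersect


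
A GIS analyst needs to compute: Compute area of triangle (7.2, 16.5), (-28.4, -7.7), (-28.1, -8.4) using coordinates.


Area = |x_A(y_B-y_C) + x_B(y_C-y_A) + x_C(y_A-y_B)|/2
= |5.04 + 707.16 + (-680.02)|/2
= 32.18/2 = 16.09

16.09


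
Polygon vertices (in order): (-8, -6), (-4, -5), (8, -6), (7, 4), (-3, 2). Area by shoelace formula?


Shoelace sum: ((-8)*(-5) - (-4)*(-6)) + ((-4)*(-6) - 8*(-5)) + (8*4 - 7*(-6)) + (7*2 - (-3)*4) + ((-3)*(-6) - (-8)*2)
= 214
Area = |214|/2 = 107

107


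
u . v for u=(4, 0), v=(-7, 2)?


u . v = u_x*v_x + u_y*v_y = 4*(-7) + 0*2
= (-28) + 0 = -28

-28


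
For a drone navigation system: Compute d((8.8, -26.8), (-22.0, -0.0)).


dx=-30.8, dy=26.8
d^2 = (-30.8)^2 + 26.8^2 = 1666.88
d = sqrt(1666.88) = 40.8274

40.8274


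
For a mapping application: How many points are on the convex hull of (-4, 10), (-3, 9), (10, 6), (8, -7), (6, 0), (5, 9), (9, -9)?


Convex hull vertices (CCW): (-4, 10), (9, -9), (10, 6), (5, 9)
Count = 4

4


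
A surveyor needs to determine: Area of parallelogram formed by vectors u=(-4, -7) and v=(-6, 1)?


|u x v| = |(-4)*1 - (-7)*(-6)|
= |(-4) - 42| = 46

46


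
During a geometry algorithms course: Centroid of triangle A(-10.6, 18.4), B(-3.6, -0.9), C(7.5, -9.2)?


Centroid = ((x_A+x_B+x_C)/3, (y_A+y_B+y_C)/3)
= (((-10.6)+(-3.6)+7.5)/3, (18.4+(-0.9)+(-9.2))/3)
= (-2.2333, 2.7667)

(-2.2333, 2.7667)


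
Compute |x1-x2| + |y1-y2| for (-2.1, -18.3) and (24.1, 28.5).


|(-2.1)-24.1| + |(-18.3)-28.5| = 26.2 + 46.8 = 73

73


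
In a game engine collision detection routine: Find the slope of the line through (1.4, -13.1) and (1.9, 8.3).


slope = (y2-y1)/(x2-x1) = (8.3-(-13.1))/(1.9-1.4) = 21.4/0.5 = 42.8

42.8


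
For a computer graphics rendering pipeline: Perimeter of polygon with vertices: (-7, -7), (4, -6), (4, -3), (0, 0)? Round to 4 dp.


Sides: (-7, -7)->(4, -6): sqrt(122) = 11.045361, (4, -6)->(4, -3): sqrt(9) = 3, (4, -3)->(0, 0): sqrt(25) = 5, (0, 0)->(-7, -7): sqrt(98) = 9.899495
Sum = 28.944856
Perimeter = 28.9449

28.9449


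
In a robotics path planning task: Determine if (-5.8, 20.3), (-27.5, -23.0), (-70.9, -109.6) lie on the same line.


Cross product: ((-27.5)-(-5.8))*((-109.6)-20.3) - ((-23)-20.3)*((-70.9)-(-5.8))
= 0

Yes, collinear


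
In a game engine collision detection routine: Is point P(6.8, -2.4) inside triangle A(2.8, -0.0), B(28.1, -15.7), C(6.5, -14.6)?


Cross products: AB x AP = 2.08, BC x BP = -263.85, CA x CP = -49.52
All same sign? no

No, outside


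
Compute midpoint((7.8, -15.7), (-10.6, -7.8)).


M = ((7.8+(-10.6))/2, ((-15.7)+(-7.8))/2)
= (-1.4, -11.75)

(-1.4, -11.75)


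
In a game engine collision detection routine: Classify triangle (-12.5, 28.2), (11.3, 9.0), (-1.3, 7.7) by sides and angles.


Side lengths squared: AB^2=935.08, BC^2=160.45, CA^2=545.69
Sorted: [160.45, 545.69, 935.08]
By sides: Scalene, By angles: Obtuse

Scalene, Obtuse


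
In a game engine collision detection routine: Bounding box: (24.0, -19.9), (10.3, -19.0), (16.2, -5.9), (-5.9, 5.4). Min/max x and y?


x range: [-5.9, 24]
y range: [-19.9, 5.4]
Bounding box: (-5.9,-19.9) to (24,5.4)

(-5.9,-19.9) to (24,5.4)


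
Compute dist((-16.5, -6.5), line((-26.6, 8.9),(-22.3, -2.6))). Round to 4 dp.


|cross product| = 49.93
|line direction| = sqrt(150.74) = 12.2776
Distance = 49.93/sqrt(150.74) = 4.0667

4.0667


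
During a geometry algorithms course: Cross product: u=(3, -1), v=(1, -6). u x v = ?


u x v = u_x*v_y - u_y*v_x = 3*(-6) - (-1)*1
= (-18) - (-1) = -17

-17


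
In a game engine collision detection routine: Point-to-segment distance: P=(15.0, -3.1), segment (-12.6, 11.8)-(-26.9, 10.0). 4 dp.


Project P onto AB: t = 0 (clamped to [0,1])
Closest point on segment: (-12.6, 11.8)
Distance: 31.3651

31.3651


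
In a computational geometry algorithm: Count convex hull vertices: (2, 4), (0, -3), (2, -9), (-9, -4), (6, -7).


Convex hull vertices (CCW): (-9, -4), (2, -9), (6, -7), (2, 4)
Count = 4

4


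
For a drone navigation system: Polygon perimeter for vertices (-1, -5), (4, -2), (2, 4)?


Sides: (-1, -5)->(4, -2): sqrt(34) = 5.830952, (4, -2)->(2, 4): sqrt(40) = 6.324555, (2, 4)->(-1, -5): sqrt(90) = 9.486833
Sum = 21.64234
Perimeter = 21.6423

21.6423


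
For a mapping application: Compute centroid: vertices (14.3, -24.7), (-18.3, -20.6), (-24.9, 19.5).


Centroid = ((x_A+x_B+x_C)/3, (y_A+y_B+y_C)/3)
= ((14.3+(-18.3)+(-24.9))/3, ((-24.7)+(-20.6)+19.5)/3)
= (-9.6333, -8.6)

(-9.6333, -8.6)


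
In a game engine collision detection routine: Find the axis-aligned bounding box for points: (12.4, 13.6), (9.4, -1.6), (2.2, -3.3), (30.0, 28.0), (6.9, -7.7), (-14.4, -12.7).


x range: [-14.4, 30]
y range: [-12.7, 28]
Bounding box: (-14.4,-12.7) to (30,28)

(-14.4,-12.7) to (30,28)


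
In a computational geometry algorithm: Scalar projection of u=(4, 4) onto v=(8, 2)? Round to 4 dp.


u.v = 40, |v| = sqrt(68) = 8.2462
Scalar projection = u.v / |v| = 40 / sqrt(68) = 4.8507

4.8507


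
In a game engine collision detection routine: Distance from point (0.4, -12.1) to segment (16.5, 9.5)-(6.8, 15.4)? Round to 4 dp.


Project P onto AB: t = 0.2229 (clamped to [0,1])
Closest point on segment: (14.338, 10.815)
Distance: 26.821

26.821


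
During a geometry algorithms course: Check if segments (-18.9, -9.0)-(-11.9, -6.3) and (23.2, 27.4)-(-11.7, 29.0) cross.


Cross products: d1=1337.72, d2=1232.29, d3=141.13, d4=246.56
d1*d2 < 0 and d3*d4 < 0? no

No, they don't intersect


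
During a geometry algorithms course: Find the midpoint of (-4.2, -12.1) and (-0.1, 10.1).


M = (((-4.2)+(-0.1))/2, ((-12.1)+10.1)/2)
= (-2.15, -1)

(-2.15, -1)


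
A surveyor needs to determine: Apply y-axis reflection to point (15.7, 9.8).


Reflection over y-axis: (x,y) -> (-x,y)
(15.7, 9.8) -> (-15.7, 9.8)

(-15.7, 9.8)


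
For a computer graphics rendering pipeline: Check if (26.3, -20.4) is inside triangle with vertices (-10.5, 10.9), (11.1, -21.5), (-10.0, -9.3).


Cross products: AB x AP = 516.24, BC x BP = -208.65, CA x CP = -727.71
All same sign? no

No, outside


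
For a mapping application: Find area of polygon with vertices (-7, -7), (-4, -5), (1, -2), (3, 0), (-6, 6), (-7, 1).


Shoelace sum: ((-7)*(-5) - (-4)*(-7)) + ((-4)*(-2) - 1*(-5)) + (1*0 - 3*(-2)) + (3*6 - (-6)*0) + ((-6)*1 - (-7)*6) + ((-7)*(-7) - (-7)*1)
= 136
Area = |136|/2 = 68

68


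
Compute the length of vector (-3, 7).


|u| = sqrt((-3)^2 + 7^2) = sqrt(58) = 7.6158

7.6158


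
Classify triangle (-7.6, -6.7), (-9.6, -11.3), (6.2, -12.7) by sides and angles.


Side lengths squared: AB^2=25.16, BC^2=251.6, CA^2=226.44
Sorted: [25.16, 226.44, 251.6]
By sides: Scalene, By angles: Right

Scalene, Right


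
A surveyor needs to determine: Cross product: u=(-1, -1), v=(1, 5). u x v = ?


u x v = u_x*v_y - u_y*v_x = (-1)*5 - (-1)*1
= (-5) - (-1) = -4

-4


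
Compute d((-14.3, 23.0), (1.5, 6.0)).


dx=15.8, dy=-17
d^2 = 15.8^2 + (-17)^2 = 538.64
d = sqrt(538.64) = 23.2086

23.2086


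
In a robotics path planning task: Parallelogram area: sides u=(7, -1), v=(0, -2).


|u x v| = |7*(-2) - (-1)*0|
= |(-14) - 0| = 14

14


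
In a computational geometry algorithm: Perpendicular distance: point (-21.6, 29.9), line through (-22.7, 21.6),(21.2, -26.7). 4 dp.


|cross product| = 417.5
|line direction| = sqrt(4260.1) = 65.2694
Distance = 417.5/sqrt(4260.1) = 6.3966

6.3966


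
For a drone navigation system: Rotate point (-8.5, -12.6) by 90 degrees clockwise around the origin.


90° CW: (x,y) -> (y, -x)
(-8.5,-12.6) -> (-12.6, 8.5)

(-12.6, 8.5)


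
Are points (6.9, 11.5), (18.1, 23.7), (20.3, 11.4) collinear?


Cross product: (18.1-6.9)*(11.4-11.5) - (23.7-11.5)*(20.3-6.9)
= -164.6

No, not collinear


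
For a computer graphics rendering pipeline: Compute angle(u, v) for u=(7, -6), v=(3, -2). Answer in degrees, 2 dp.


u.v = 33, |u| = sqrt(85) = 9.2195, |v| = sqrt(13) = 3.6056
cos(theta) = u.v/(|u||v|) = 33/sqrt(1105) = 0.992734
theta = acos(0.992734) = 6.91 degrees

6.91 degrees


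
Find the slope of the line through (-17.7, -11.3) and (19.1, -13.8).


slope = (y2-y1)/(x2-x1) = ((-13.8)-(-11.3))/(19.1-(-17.7)) = (-2.5)/36.8 = -0.0679

-0.0679


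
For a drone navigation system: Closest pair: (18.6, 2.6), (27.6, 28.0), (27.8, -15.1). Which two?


d(P0,P1) = 26.9474, d(P0,P2) = 19.9482, d(P1,P2) = 43.1005
Closest: P0 and P2

Closest pair: (18.6, 2.6) and (27.8, -15.1), distance = 19.9482


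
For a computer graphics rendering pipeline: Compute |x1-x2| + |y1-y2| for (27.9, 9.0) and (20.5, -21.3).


|27.9-20.5| + |9-(-21.3)| = 7.4 + 30.3 = 37.7

37.7


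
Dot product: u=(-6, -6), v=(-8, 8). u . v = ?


u . v = u_x*v_x + u_y*v_y = (-6)*(-8) + (-6)*8
= 48 + (-48) = 0

0


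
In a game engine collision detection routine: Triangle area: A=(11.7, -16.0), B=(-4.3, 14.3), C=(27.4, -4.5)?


Area = |x_A(y_B-y_C) + x_B(y_C-y_A) + x_C(y_A-y_B)|/2
= |219.96 + (-49.45) + (-830.22)|/2
= 659.71/2 = 329.855

329.855


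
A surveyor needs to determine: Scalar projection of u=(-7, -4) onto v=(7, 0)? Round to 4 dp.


u.v = -49, |v| = sqrt(49) = 7
Scalar projection = u.v / |v| = -49 / sqrt(49) = -7

-7


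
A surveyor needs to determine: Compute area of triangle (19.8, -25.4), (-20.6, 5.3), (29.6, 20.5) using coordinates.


Area = |x_A(y_B-y_C) + x_B(y_C-y_A) + x_C(y_A-y_B)|/2
= |(-300.96) + (-945.54) + (-908.72)|/2
= 2155.22/2 = 1077.61

1077.61


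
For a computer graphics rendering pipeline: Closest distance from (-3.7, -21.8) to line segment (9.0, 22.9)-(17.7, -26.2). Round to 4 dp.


Project P onto AB: t = 0.8382 (clamped to [0,1])
Closest point on segment: (16.2927, -18.2575)
Distance: 20.3041

20.3041


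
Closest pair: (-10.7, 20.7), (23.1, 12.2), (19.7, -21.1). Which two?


d(P0,P1) = 34.8524, d(P0,P2) = 51.6856, d(P1,P2) = 33.4731
Closest: P1 and P2

Closest pair: (23.1, 12.2) and (19.7, -21.1), distance = 33.4731


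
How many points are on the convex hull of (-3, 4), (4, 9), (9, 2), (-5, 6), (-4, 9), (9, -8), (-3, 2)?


Convex hull vertices (CCW): (-5, 6), (-3, 2), (9, -8), (9, 2), (4, 9), (-4, 9)
Count = 6

6


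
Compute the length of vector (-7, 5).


|u| = sqrt((-7)^2 + 5^2) = sqrt(74) = 8.6023

8.6023


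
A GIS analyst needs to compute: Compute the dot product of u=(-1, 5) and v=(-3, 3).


u . v = u_x*v_x + u_y*v_y = (-1)*(-3) + 5*3
= 3 + 15 = 18

18


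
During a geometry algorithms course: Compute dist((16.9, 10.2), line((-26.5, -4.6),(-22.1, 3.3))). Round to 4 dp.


|cross product| = 277.74
|line direction| = sqrt(81.77) = 9.0427
Distance = 277.74/sqrt(81.77) = 30.7144

30.7144


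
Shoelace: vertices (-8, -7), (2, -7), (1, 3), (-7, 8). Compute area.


Shoelace sum: ((-8)*(-7) - 2*(-7)) + (2*3 - 1*(-7)) + (1*8 - (-7)*3) + ((-7)*(-7) - (-8)*8)
= 225
Area = |225|/2 = 112.5

112.5


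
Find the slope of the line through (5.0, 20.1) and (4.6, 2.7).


slope = (y2-y1)/(x2-x1) = (2.7-20.1)/(4.6-5) = (-17.4)/(-0.4) = 43.5

43.5


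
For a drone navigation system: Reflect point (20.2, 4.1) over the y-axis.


Reflection over y-axis: (x,y) -> (-x,y)
(20.2, 4.1) -> (-20.2, 4.1)

(-20.2, 4.1)


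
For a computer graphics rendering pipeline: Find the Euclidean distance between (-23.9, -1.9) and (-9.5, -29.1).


dx=14.4, dy=-27.2
d^2 = 14.4^2 + (-27.2)^2 = 947.2
d = sqrt(947.2) = 30.7766

30.7766


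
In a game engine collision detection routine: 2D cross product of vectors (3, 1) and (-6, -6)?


u x v = u_x*v_y - u_y*v_x = 3*(-6) - 1*(-6)
= (-18) - (-6) = -12

-12


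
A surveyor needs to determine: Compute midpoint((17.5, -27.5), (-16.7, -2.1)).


M = ((17.5+(-16.7))/2, ((-27.5)+(-2.1))/2)
= (0.4, -14.8)

(0.4, -14.8)


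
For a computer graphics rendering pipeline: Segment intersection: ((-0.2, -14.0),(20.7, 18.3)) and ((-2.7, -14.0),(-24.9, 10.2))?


Cross products: d1=-60.5, d2=-1283.34, d3=80.75, d4=1303.59
d1*d2 < 0 and d3*d4 < 0? no

No, they don't intersect


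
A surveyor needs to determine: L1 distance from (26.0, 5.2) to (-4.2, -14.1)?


|26-(-4.2)| + |5.2-(-14.1)| = 30.2 + 19.3 = 49.5

49.5


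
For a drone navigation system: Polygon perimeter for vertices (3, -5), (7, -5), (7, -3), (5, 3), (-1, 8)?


Sides: (3, -5)->(7, -5): sqrt(16) = 4, (7, -5)->(7, -3): sqrt(4) = 2, (7, -3)->(5, 3): sqrt(40) = 6.324555, (5, 3)->(-1, 8): sqrt(61) = 7.81025, (-1, 8)->(3, -5): sqrt(185) = 13.601471
Sum = 33.736276
Perimeter = 33.7363

33.7363


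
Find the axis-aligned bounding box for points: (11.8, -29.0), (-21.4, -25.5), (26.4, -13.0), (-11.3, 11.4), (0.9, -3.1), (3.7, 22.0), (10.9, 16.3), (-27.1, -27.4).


x range: [-27.1, 26.4]
y range: [-29, 22]
Bounding box: (-27.1,-29) to (26.4,22)

(-27.1,-29) to (26.4,22)


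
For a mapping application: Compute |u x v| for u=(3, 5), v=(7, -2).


|u x v| = |3*(-2) - 5*7|
= |(-6) - 35| = 41

41


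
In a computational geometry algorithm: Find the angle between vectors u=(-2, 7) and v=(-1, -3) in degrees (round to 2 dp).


u.v = -19, |u| = sqrt(53) = 7.2801, |v| = sqrt(10) = 3.1623
cos(theta) = u.v/(|u||v|) = -19/sqrt(530) = -0.825307
theta = acos(-0.825307) = 145.62 degrees

145.62 degrees


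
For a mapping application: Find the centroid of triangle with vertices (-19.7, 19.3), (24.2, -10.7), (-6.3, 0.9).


Centroid = ((x_A+x_B+x_C)/3, (y_A+y_B+y_C)/3)
= (((-19.7)+24.2+(-6.3))/3, (19.3+(-10.7)+0.9)/3)
= (-0.6, 3.1667)

(-0.6, 3.1667)


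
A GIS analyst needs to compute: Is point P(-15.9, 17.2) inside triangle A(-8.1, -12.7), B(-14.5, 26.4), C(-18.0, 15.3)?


Cross products: AB x AP = 113.62, BC x BP = 16.66, CA x CP = 77.61
All same sign? yes

Yes, inside


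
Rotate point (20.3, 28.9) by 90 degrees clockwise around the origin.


90° CW: (x,y) -> (y, -x)
(20.3,28.9) -> (28.9, -20.3)

(28.9, -20.3)


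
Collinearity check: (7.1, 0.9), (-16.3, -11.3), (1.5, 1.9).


Cross product: ((-16.3)-7.1)*(1.9-0.9) - ((-11.3)-0.9)*(1.5-7.1)
= -91.72

No, not collinear


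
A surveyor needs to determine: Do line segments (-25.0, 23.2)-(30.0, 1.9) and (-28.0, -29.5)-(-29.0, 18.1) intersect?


Cross products: d1=-195.5, d2=-2792.2, d3=-2962.4, d4=-365.7
d1*d2 < 0 and d3*d4 < 0? no

No, they don't intersect


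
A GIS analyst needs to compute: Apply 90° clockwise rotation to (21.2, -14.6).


90° CW: (x,y) -> (y, -x)
(21.2,-14.6) -> (-14.6, -21.2)

(-14.6, -21.2)


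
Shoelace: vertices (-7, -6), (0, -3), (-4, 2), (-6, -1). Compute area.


Shoelace sum: ((-7)*(-3) - 0*(-6)) + (0*2 - (-4)*(-3)) + ((-4)*(-1) - (-6)*2) + ((-6)*(-6) - (-7)*(-1))
= 54
Area = |54|/2 = 27

27


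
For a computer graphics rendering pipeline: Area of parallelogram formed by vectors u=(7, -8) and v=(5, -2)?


|u x v| = |7*(-2) - (-8)*5|
= |(-14) - (-40)| = 26

26


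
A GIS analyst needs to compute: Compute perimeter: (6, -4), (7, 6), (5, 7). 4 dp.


Sides: (6, -4)->(7, 6): sqrt(101) = 10.049876, (7, 6)->(5, 7): sqrt(5) = 2.236068, (5, 7)->(6, -4): sqrt(122) = 11.045361
Sum = 23.331305
Perimeter = 23.3313

23.3313


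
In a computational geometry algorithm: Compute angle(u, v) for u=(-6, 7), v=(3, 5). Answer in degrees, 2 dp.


u.v = 17, |u| = sqrt(85) = 9.2195, |v| = sqrt(34) = 5.831
cos(theta) = u.v/(|u||v|) = 17/sqrt(2890) = 0.316228
theta = acos(0.316228) = 71.57 degrees

71.57 degrees


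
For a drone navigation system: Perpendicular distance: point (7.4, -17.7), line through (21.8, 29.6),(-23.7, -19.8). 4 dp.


|cross product| = 1440.79
|line direction| = sqrt(4510.61) = 67.1611
Distance = 1440.79/sqrt(4510.61) = 21.4528

21.4528


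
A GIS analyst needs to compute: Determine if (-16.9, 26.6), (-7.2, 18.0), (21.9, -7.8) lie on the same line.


Cross product: ((-7.2)-(-16.9))*((-7.8)-26.6) - (18-26.6)*(21.9-(-16.9))
= 0

Yes, collinear


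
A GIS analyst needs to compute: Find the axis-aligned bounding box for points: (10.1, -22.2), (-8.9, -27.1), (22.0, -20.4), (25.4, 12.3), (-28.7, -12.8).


x range: [-28.7, 25.4]
y range: [-27.1, 12.3]
Bounding box: (-28.7,-27.1) to (25.4,12.3)

(-28.7,-27.1) to (25.4,12.3)


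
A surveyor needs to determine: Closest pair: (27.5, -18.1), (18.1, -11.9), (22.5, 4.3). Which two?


d(P0,P1) = 11.2606, d(P0,P2) = 22.9513, d(P1,P2) = 16.7869
Closest: P0 and P1

Closest pair: (27.5, -18.1) and (18.1, -11.9), distance = 11.2606


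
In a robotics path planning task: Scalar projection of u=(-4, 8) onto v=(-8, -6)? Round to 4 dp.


u.v = -16, |v| = sqrt(100) = 10
Scalar projection = u.v / |v| = -16 / sqrt(100) = -1.6

-1.6


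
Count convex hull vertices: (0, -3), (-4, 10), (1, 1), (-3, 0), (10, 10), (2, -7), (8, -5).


Convex hull vertices (CCW): (-4, 10), (-3, 0), (2, -7), (8, -5), (10, 10)
Count = 5

5


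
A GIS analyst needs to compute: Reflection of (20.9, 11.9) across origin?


Reflection over origin: (x,y) -> (-x,-y)
(20.9, 11.9) -> (-20.9, -11.9)

(-20.9, -11.9)


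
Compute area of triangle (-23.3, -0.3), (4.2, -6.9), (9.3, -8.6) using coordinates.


Area = |x_A(y_B-y_C) + x_B(y_C-y_A) + x_C(y_A-y_B)|/2
= |(-39.61) + (-34.86) + 61.38|/2
= 13.09/2 = 6.545

6.545


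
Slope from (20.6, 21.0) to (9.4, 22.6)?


slope = (y2-y1)/(x2-x1) = (22.6-21)/(9.4-20.6) = 1.6/(-11.2) = -0.1429

-0.1429


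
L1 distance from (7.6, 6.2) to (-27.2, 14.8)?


|7.6-(-27.2)| + |6.2-14.8| = 34.8 + 8.6 = 43.4

43.4


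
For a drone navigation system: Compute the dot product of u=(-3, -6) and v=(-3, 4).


u . v = u_x*v_x + u_y*v_y = (-3)*(-3) + (-6)*4
= 9 + (-24) = -15

-15


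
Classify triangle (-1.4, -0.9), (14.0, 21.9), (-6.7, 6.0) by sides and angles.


Side lengths squared: AB^2=757, BC^2=681.3, CA^2=75.7
Sorted: [75.7, 681.3, 757]
By sides: Scalene, By angles: Right

Scalene, Right


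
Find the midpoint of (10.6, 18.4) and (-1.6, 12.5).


M = ((10.6+(-1.6))/2, (18.4+12.5)/2)
= (4.5, 15.45)

(4.5, 15.45)


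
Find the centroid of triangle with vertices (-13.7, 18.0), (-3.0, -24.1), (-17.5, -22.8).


Centroid = ((x_A+x_B+x_C)/3, (y_A+y_B+y_C)/3)
= (((-13.7)+(-3)+(-17.5))/3, (18+(-24.1)+(-22.8))/3)
= (-11.4, -9.6333)

(-11.4, -9.6333)


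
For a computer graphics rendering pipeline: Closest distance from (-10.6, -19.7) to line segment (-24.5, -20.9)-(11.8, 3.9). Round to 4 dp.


Project P onto AB: t = 0.2765 (clamped to [0,1])
Closest point on segment: (-14.4644, -14.0437)
Distance: 6.8503

6.8503


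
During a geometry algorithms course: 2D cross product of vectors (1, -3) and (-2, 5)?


u x v = u_x*v_y - u_y*v_x = 1*5 - (-3)*(-2)
= 5 - 6 = -1

-1


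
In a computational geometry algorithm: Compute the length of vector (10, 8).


|u| = sqrt(10^2 + 8^2) = sqrt(164) = 12.8062

12.8062


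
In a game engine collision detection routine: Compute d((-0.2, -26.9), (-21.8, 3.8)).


dx=-21.6, dy=30.7
d^2 = (-21.6)^2 + 30.7^2 = 1409.05
d = sqrt(1409.05) = 37.5373

37.5373


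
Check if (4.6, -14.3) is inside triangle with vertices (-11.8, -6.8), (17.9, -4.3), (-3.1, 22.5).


Cross products: AB x AP = -263.75, BC x BP = 566.44, CA x CP = 545.77
All same sign? no

No, outside


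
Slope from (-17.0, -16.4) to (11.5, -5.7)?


slope = (y2-y1)/(x2-x1) = ((-5.7)-(-16.4))/(11.5-(-17)) = 10.7/28.5 = 0.3754

0.3754


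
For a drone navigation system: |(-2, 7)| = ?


|u| = sqrt((-2)^2 + 7^2) = sqrt(53) = 7.2801

7.2801


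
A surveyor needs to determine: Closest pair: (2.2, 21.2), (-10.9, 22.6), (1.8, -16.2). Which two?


d(P0,P1) = 13.1746, d(P0,P2) = 37.4021, d(P1,P2) = 40.8256
Closest: P0 and P1

Closest pair: (2.2, 21.2) and (-10.9, 22.6), distance = 13.1746


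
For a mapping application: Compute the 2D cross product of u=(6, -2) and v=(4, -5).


u x v = u_x*v_y - u_y*v_x = 6*(-5) - (-2)*4
= (-30) - (-8) = -22

-22


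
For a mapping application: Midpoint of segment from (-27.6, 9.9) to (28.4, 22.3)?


M = (((-27.6)+28.4)/2, (9.9+22.3)/2)
= (0.4, 16.1)

(0.4, 16.1)


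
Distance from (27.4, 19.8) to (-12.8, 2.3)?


dx=-40.2, dy=-17.5
d^2 = (-40.2)^2 + (-17.5)^2 = 1922.29
d = sqrt(1922.29) = 43.8439

43.8439


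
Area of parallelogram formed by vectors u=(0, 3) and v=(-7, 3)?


|u x v| = |0*3 - 3*(-7)|
= |0 - (-21)| = 21

21


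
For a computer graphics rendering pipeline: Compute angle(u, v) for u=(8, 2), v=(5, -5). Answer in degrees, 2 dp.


u.v = 30, |u| = sqrt(68) = 8.2462, |v| = sqrt(50) = 7.0711
cos(theta) = u.v/(|u||v|) = 30/sqrt(3400) = 0.514496
theta = acos(0.514496) = 59.04 degrees

59.04 degrees


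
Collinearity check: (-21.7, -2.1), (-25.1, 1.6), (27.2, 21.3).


Cross product: ((-25.1)-(-21.7))*(21.3-(-2.1)) - (1.6-(-2.1))*(27.2-(-21.7))
= -260.49

No, not collinear


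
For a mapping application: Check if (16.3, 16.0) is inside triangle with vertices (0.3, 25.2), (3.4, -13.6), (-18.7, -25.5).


Cross products: AB x AP = 592.28, BC x BP = -500.65, CA x CP = -986
All same sign? no

No, outside


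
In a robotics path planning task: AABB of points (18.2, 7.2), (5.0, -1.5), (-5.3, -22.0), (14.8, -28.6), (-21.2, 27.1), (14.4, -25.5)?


x range: [-21.2, 18.2]
y range: [-28.6, 27.1]
Bounding box: (-21.2,-28.6) to (18.2,27.1)

(-21.2,-28.6) to (18.2,27.1)


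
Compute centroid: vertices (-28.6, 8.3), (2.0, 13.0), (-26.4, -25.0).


Centroid = ((x_A+x_B+x_C)/3, (y_A+y_B+y_C)/3)
= (((-28.6)+2+(-26.4))/3, (8.3+13+(-25))/3)
= (-17.6667, -1.2333)

(-17.6667, -1.2333)


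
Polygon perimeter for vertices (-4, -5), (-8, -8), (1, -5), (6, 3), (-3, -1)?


Sides: (-4, -5)->(-8, -8): sqrt(25) = 5, (-8, -8)->(1, -5): sqrt(90) = 9.486833, (1, -5)->(6, 3): sqrt(89) = 9.433981, (6, 3)->(-3, -1): sqrt(97) = 9.848858, (-3, -1)->(-4, -5): sqrt(17) = 4.123106
Sum = 37.892778
Perimeter = 37.8928

37.8928


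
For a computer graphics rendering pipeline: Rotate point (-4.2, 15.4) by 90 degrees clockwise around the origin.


90° CW: (x,y) -> (y, -x)
(-4.2,15.4) -> (15.4, 4.2)

(15.4, 4.2)


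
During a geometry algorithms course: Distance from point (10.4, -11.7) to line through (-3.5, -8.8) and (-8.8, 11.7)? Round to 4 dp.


|cross product| = 269.58
|line direction| = sqrt(448.34) = 21.174
Distance = 269.58/sqrt(448.34) = 12.7316

12.7316


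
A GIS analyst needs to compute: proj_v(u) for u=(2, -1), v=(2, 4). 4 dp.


u.v = 0, |v| = sqrt(20) = 4.4721
Scalar projection = u.v / |v| = 0 / sqrt(20) = 0

0


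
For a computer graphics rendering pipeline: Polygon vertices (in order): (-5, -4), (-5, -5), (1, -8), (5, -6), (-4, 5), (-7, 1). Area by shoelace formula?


Shoelace sum: ((-5)*(-5) - (-5)*(-4)) + ((-5)*(-8) - 1*(-5)) + (1*(-6) - 5*(-8)) + (5*5 - (-4)*(-6)) + ((-4)*1 - (-7)*5) + ((-7)*(-4) - (-5)*1)
= 149
Area = |149|/2 = 74.5

74.5


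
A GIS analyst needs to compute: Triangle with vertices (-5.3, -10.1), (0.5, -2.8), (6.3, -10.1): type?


Side lengths squared: AB^2=86.93, BC^2=86.93, CA^2=134.56
Sorted: [86.93, 86.93, 134.56]
By sides: Isosceles, By angles: Acute

Isosceles, Acute


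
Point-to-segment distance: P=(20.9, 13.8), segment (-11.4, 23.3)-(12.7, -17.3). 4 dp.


Project P onto AB: t = 0.5222 (clamped to [0,1])
Closest point on segment: (1.1856, 2.0976)
Distance: 22.926

22.926


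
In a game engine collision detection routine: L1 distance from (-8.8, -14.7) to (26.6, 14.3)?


|(-8.8)-26.6| + |(-14.7)-14.3| = 35.4 + 29 = 64.4

64.4


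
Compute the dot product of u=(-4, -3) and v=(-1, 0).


u . v = u_x*v_x + u_y*v_y = (-4)*(-1) + (-3)*0
= 4 + 0 = 4

4


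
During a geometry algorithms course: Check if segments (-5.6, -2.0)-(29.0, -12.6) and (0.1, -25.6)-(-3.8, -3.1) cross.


Cross products: d1=36.21, d2=-700.95, d3=-756.14, d4=-18.98
d1*d2 < 0 and d3*d4 < 0? no

No, they don't intersect


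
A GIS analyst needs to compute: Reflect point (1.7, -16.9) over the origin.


Reflection over origin: (x,y) -> (-x,-y)
(1.7, -16.9) -> (-1.7, 16.9)

(-1.7, 16.9)


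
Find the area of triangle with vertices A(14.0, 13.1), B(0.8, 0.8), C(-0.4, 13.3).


Area = |x_A(y_B-y_C) + x_B(y_C-y_A) + x_C(y_A-y_B)|/2
= |(-175) + 0.16 + (-4.92)|/2
= 179.76/2 = 89.88

89.88


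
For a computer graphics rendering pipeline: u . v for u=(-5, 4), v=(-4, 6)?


u . v = u_x*v_x + u_y*v_y = (-5)*(-4) + 4*6
= 20 + 24 = 44

44


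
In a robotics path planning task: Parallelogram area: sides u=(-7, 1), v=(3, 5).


|u x v| = |(-7)*5 - 1*3|
= |(-35) - 3| = 38

38


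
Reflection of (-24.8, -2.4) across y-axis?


Reflection over y-axis: (x,y) -> (-x,y)
(-24.8, -2.4) -> (24.8, -2.4)

(24.8, -2.4)


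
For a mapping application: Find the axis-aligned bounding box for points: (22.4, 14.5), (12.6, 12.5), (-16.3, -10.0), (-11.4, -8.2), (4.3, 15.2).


x range: [-16.3, 22.4]
y range: [-10, 15.2]
Bounding box: (-16.3,-10) to (22.4,15.2)

(-16.3,-10) to (22.4,15.2)


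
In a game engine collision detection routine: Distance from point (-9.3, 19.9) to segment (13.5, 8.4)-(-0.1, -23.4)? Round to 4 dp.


Project P onto AB: t = 0 (clamped to [0,1])
Closest point on segment: (13.5, 8.4)
Distance: 25.5361

25.5361


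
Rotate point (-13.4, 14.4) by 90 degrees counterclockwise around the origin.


90° CCW: (x,y) -> (-y, x)
(-13.4,14.4) -> (-14.4, -13.4)

(-14.4, -13.4)


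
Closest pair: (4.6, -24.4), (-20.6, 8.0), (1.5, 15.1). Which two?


d(P0,P1) = 41.0463, d(P0,P2) = 39.6215, d(P1,P2) = 23.2125
Closest: P1 and P2

Closest pair: (-20.6, 8.0) and (1.5, 15.1), distance = 23.2125


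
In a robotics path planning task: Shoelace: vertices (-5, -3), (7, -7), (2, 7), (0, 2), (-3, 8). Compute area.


Shoelace sum: ((-5)*(-7) - 7*(-3)) + (7*7 - 2*(-7)) + (2*2 - 0*7) + (0*8 - (-3)*2) + ((-3)*(-3) - (-5)*8)
= 178
Area = |178|/2 = 89

89


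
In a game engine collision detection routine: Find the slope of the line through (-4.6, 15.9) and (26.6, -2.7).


slope = (y2-y1)/(x2-x1) = ((-2.7)-15.9)/(26.6-(-4.6)) = (-18.6)/31.2 = -0.5962

-0.5962


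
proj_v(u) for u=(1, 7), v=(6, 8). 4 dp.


u.v = 62, |v| = sqrt(100) = 10
Scalar projection = u.v / |v| = 62 / sqrt(100) = 6.2

6.2


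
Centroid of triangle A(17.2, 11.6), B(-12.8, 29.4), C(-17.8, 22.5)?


Centroid = ((x_A+x_B+x_C)/3, (y_A+y_B+y_C)/3)
= ((17.2+(-12.8)+(-17.8))/3, (11.6+29.4+22.5)/3)
= (-4.4667, 21.1667)

(-4.4667, 21.1667)


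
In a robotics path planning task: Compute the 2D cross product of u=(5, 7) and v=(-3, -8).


u x v = u_x*v_y - u_y*v_x = 5*(-8) - 7*(-3)
= (-40) - (-21) = -19

-19


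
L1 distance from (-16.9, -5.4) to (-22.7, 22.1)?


|(-16.9)-(-22.7)| + |(-5.4)-22.1| = 5.8 + 27.5 = 33.3

33.3


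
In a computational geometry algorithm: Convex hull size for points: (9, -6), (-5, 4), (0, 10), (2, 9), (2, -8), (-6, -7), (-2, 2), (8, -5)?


Convex hull vertices (CCW): (-6, -7), (2, -8), (9, -6), (2, 9), (0, 10), (-5, 4)
Count = 6

6


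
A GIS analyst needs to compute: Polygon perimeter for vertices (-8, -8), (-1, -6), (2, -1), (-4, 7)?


Sides: (-8, -8)->(-1, -6): sqrt(53) = 7.28011, (-1, -6)->(2, -1): sqrt(34) = 5.830952, (2, -1)->(-4, 7): sqrt(100) = 10, (-4, 7)->(-8, -8): sqrt(241) = 15.524175
Sum = 38.635237
Perimeter = 38.6352

38.6352


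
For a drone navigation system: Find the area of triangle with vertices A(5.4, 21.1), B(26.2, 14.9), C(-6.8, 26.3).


Area = |x_A(y_B-y_C) + x_B(y_C-y_A) + x_C(y_A-y_B)|/2
= |(-61.56) + 136.24 + (-42.16)|/2
= 32.52/2 = 16.26

16.26


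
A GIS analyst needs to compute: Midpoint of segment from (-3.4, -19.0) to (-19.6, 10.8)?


M = (((-3.4)+(-19.6))/2, ((-19)+10.8)/2)
= (-11.5, -4.1)

(-11.5, -4.1)


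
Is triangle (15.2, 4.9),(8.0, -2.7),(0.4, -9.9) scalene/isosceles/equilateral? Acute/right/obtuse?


Side lengths squared: AB^2=109.6, BC^2=109.6, CA^2=438.08
Sorted: [109.6, 109.6, 438.08]
By sides: Isosceles, By angles: Obtuse

Isosceles, Obtuse


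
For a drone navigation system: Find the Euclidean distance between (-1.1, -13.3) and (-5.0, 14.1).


dx=-3.9, dy=27.4
d^2 = (-3.9)^2 + 27.4^2 = 765.97
d = sqrt(765.97) = 27.6762

27.6762
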